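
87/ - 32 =-3 + 9/32 = - 2.72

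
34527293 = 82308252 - 47780959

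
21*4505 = 94605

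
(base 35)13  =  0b100110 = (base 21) 1H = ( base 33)15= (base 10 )38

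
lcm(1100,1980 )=9900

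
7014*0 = 0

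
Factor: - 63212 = - 2^2*15803^1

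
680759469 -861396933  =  - 180637464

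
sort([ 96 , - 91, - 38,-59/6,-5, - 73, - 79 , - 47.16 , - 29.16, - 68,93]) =[ - 91, - 79,-73, - 68, - 47.16, - 38, - 29.16, - 59/6,-5, 93, 96]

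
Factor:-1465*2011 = - 2946115 = - 5^1*293^1*2011^1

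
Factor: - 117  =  -3^2 *13^1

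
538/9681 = 538/9681 = 0.06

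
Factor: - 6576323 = - 13^1*505871^1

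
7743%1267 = 141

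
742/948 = 371/474 = 0.78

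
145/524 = 145/524 = 0.28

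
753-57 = 696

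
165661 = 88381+77280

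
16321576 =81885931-65564355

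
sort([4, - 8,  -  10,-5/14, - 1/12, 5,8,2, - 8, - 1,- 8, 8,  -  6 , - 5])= [  -  10,-8, - 8, - 8, - 6, - 5, - 1,  -  5/14, - 1/12, 2  ,  4,5,8, 8]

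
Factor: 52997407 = 52997407^1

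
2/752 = 1/376 = 0.00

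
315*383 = 120645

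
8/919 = 8/919  =  0.01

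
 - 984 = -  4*246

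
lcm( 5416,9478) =37912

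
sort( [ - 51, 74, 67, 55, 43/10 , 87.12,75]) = [ -51  ,  43/10,55,67, 74,  75, 87.12] 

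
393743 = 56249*7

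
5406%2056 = 1294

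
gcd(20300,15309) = 7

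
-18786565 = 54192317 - 72978882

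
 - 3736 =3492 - 7228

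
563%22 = 13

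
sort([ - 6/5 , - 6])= [ - 6, - 6/5]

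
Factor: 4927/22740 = 13/60 = 2^( - 2 )*3^( - 1 )*5^(  -  1)*13^1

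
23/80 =23/80 = 0.29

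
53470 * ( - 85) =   -  4544950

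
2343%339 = 309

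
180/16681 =180/16681 = 0.01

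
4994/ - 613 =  - 4994/613 = - 8.15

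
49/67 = 49/67 = 0.73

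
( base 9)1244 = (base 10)931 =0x3A3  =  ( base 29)133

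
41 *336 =13776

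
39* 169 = 6591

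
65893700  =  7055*9340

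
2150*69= 148350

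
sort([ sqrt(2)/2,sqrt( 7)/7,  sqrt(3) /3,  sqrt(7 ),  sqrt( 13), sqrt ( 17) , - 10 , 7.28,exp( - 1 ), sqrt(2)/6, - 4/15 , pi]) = [ - 10 , - 4/15,sqrt(2 )/6, exp( - 1), sqrt(7 )/7,  sqrt(3)/3, sqrt( 2)/2, sqrt (7),pi,sqrt(13) , sqrt(17), 7.28]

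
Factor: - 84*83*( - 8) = 55776 = 2^5*3^1*7^1*83^1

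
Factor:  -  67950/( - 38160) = 2^( - 3 )*5^1*53^(-1)*151^1= 755/424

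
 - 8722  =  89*( - 98) 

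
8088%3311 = 1466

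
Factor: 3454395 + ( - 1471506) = 1982889 = 3^2 * 53^1*4157^1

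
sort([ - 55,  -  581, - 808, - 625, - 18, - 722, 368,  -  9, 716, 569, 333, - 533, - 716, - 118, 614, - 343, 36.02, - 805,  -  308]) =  [ - 808  , - 805,-722, -716, - 625, - 581, - 533 , - 343, - 308,  -  118, - 55, - 18, - 9,  36.02,  333 , 368, 569, 614,716]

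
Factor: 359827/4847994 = 2^(  -  1)*3^ (  -  2 ) * 13^1 * 89^1 * 311^1*269333^( - 1 )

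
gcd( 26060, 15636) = 5212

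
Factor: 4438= 2^1*7^1 * 317^1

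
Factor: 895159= 895159^1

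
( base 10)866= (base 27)152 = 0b1101100010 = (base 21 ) 1K5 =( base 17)2GG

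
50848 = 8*6356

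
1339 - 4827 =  - 3488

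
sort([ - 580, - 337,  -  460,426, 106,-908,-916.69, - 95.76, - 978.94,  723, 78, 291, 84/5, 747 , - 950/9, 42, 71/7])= [  -  978.94, - 916.69 , - 908, - 580, - 460,-337 ,  -  950/9,-95.76,71/7,84/5, 42,78, 106, 291,426,  723,747]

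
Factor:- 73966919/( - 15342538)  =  2^( - 1)* 13^1*19^( - 1 )*23^1*163^( - 1 )*2477^(  -  1 )*247381^1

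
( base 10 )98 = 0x62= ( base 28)3E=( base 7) 200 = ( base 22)4A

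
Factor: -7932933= - 3^2*881437^1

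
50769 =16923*3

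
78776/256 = 307 + 23/32  =  307.72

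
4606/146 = 31 + 40/73  =  31.55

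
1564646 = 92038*17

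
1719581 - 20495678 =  - 18776097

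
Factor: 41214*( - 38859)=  - 1601534826 = - 2^1 *3^2*6869^1*12953^1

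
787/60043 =787/60043 = 0.01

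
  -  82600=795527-878127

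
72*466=33552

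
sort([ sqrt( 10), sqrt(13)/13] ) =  [sqrt (13)/13,sqrt( 10 )] 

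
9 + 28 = 37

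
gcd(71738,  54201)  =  1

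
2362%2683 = 2362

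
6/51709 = 6/51709 =0.00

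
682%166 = 18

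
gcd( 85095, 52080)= 465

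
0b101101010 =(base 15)192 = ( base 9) 442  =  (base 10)362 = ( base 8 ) 552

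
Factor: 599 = 599^1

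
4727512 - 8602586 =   -  3875074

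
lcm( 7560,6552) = 98280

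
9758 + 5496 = 15254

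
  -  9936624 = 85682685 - 95619309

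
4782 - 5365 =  - 583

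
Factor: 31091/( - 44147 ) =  - 131^( - 1)*337^( - 1 )*31091^1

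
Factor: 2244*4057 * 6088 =55424591904 = 2^5*3^1*11^1*17^1*761^1*4057^1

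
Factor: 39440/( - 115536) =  - 3^( - 1 )  *5^1*17^1*83^( - 1 ) = - 85/249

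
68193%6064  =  1489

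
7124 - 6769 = 355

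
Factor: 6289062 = 2^1*3^1*13^1*80629^1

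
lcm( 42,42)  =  42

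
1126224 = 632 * 1782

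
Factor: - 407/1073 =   -  11^1*29^ ( - 1) =-11/29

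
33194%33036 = 158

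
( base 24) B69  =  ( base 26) 9FF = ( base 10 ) 6489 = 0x1959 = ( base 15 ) 1DC9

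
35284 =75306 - 40022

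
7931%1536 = 251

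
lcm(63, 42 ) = 126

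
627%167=126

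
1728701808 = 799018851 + 929682957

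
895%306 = 283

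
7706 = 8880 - 1174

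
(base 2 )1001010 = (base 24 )32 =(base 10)74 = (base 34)26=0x4a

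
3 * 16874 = 50622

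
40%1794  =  40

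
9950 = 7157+2793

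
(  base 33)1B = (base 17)2a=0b101100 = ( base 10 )44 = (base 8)54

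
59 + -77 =  -  18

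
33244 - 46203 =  - 12959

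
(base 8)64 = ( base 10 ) 52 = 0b110100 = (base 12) 44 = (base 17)31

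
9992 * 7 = 69944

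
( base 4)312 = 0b110110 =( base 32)1m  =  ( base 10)54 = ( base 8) 66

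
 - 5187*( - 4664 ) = 24192168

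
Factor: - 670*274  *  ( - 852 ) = 2^4*3^1*5^1 * 67^1*71^1*137^1 = 156410160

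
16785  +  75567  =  92352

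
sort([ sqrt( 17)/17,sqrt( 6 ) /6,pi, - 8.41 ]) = [ - 8.41,sqrt( 17)/17,sqrt( 6) /6 , pi ]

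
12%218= 12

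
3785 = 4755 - 970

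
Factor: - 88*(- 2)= 176 = 2^4*11^1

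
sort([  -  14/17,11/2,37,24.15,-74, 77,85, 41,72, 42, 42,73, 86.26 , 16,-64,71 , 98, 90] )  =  [  -  74, - 64 ,-14/17, 11/2,16,  24.15,37,  41, 42 , 42,71,72, 73, 77, 85, 86.26,90,98]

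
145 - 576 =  - 431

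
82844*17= 1408348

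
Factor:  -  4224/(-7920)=2^3*3^(-1)*5^(- 1) = 8/15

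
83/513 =83/513 = 0.16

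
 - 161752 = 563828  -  725580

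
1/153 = 1/153 = 0.01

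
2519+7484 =10003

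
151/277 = 151/277 = 0.55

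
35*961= 33635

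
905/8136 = 905/8136 = 0.11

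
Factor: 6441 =3^1*19^1*113^1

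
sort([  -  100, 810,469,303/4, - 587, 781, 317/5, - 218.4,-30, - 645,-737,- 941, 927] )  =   [-941, - 737, - 645, - 587,-218.4, - 100, - 30, 317/5, 303/4, 469,781,  810,927]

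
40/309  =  40/309 = 0.13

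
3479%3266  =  213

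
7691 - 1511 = 6180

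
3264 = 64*51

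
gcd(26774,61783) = 1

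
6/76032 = 1/12672  =  0.00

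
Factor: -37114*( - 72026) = 2^2*7^1*11^1*241^1*36013^1 = 2673172964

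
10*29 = 290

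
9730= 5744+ 3986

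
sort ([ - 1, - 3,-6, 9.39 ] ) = [- 6, - 3, - 1,9.39]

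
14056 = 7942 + 6114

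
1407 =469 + 938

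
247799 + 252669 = 500468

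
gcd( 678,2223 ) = 3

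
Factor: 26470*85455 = 2261993850= 2^1*3^4*5^2*211^1*2647^1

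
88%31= 26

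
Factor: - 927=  -3^2*103^1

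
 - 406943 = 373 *(- 1091)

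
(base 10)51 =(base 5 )201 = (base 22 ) 27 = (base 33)1i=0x33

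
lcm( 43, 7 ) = 301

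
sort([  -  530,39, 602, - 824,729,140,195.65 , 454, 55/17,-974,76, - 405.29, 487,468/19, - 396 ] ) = [-974,  -  824, - 530,-405.29, - 396,55/17, 468/19,39, 76 , 140,195.65, 454,  487,602, 729 ] 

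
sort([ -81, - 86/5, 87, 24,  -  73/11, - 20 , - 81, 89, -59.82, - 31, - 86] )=[ - 86, - 81, - 81,  -  59.82, - 31, - 20, - 86/5, - 73/11, 24, 87, 89]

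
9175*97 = 889975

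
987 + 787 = 1774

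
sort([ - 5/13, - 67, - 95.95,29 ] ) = [ - 95.95, - 67,-5/13,29]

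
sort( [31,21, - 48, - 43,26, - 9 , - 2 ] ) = [ - 48, - 43 , - 9,  -  2,21 , 26,31]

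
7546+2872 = 10418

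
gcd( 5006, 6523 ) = 1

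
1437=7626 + -6189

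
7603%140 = 43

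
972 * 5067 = 4925124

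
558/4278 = 3/23 =0.13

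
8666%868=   854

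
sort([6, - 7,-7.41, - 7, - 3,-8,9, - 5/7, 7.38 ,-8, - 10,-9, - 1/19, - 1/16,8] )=[-10, - 9, - 8, - 8, - 7.41, - 7, - 7, - 3, - 5/7, - 1/16, - 1/19  ,  6,7.38, 8, 9] 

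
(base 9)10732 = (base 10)7157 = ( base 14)2873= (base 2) 1101111110101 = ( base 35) 5th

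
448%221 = 6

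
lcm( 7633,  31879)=541943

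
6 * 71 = 426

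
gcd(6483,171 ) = 3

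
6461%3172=117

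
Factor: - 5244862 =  - 2^1*7^2*109^1*491^1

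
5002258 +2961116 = 7963374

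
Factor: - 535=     -  5^1*107^1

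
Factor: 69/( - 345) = - 1/5 =- 5^( - 1) 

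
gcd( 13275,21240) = 2655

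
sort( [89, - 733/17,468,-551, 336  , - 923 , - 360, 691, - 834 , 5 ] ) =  [-923,-834, - 551, - 360, -733/17,5,89,336,468,691]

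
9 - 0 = 9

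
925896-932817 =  - 6921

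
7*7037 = 49259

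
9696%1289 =673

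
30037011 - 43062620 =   -  13025609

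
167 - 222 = -55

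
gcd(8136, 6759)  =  9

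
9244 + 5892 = 15136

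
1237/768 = 1  +  469/768 = 1.61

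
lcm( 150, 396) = 9900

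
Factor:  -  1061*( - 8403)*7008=2^5*3^2* 73^1*1061^1*2801^1 = 62480405664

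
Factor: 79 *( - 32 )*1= -2528 = -  2^5*79^1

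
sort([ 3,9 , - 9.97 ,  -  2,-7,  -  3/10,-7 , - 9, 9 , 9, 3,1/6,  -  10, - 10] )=[ - 10,  -  10 , - 9.97, - 9, - 7, - 7,-2, - 3/10,1/6,  3,3,9,9,  9]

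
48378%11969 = 502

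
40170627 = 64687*621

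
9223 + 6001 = 15224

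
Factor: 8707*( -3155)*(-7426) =203996564210= 2^1*5^1*47^1*79^1*631^1*8707^1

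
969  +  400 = 1369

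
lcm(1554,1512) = 55944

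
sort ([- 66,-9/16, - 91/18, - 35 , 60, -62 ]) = [-66, - 62, - 35,  -  91/18, - 9/16, 60 ]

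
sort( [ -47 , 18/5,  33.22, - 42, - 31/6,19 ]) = [ - 47,  -  42, - 31/6,18/5 , 19, 33.22 ]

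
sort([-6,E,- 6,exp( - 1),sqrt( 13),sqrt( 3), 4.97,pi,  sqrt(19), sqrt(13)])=[- 6, - 6,exp( - 1), sqrt(3 ),E, pi,sqrt(13),  sqrt(13),sqrt( 19 ),4.97]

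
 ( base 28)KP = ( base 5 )4320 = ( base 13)360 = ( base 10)585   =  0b1001001001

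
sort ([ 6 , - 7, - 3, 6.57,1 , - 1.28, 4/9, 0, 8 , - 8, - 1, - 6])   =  [ - 8,-7, - 6, - 3, - 1.28, - 1 , 0, 4/9,1, 6, 6.57,8] 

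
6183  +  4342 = 10525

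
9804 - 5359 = 4445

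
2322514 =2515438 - 192924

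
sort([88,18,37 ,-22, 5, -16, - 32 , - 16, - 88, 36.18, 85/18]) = [ - 88 , - 32 , - 22, - 16, - 16, 85/18 , 5, 18 , 36.18 , 37,88]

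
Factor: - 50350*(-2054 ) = 103418900 =2^2*5^2*13^1*19^1*53^1*79^1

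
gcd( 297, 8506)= 1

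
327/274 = 1 + 53/274 = 1.19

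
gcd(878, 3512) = 878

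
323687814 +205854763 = 529542577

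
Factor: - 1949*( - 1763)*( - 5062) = -17393472394=- 2^1*41^1*43^1 * 1949^1*2531^1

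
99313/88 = 99313/88 = 1128.56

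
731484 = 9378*78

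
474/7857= 158/2619=0.06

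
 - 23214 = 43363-66577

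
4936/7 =705+1/7=705.14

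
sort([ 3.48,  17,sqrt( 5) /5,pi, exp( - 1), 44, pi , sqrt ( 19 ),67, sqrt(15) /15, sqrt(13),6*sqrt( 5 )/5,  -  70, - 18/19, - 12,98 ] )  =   [-70, - 12, - 18/19, sqrt( 15 )/15, exp( - 1 ),sqrt(5)/5,6*sqrt( 5) /5,pi, pi, 3.48, sqrt(13),sqrt( 19), 17, 44, 67,98]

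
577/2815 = 577/2815 = 0.20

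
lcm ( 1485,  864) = 47520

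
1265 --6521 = 7786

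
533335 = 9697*55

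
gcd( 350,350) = 350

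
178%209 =178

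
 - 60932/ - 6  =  30466/3 = 10155.33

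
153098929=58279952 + 94818977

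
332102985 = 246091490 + 86011495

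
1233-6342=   -5109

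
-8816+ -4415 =-13231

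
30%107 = 30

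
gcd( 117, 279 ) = 9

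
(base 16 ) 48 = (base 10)72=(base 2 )1001000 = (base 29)2e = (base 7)132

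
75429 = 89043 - 13614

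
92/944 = 23/236  =  0.10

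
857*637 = 545909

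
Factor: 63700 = 2^2 * 5^2 *7^2*13^1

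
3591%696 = 111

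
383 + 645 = 1028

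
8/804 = 2/201 = 0.01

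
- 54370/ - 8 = 27185/4 = 6796.25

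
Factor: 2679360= 2^6*3^1*5^1*2791^1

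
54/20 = 27/10 = 2.70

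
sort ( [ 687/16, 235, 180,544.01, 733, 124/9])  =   [ 124/9, 687/16,180, 235 , 544.01, 733 ] 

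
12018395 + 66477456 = 78495851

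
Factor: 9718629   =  3^1*1429^1*2267^1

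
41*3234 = 132594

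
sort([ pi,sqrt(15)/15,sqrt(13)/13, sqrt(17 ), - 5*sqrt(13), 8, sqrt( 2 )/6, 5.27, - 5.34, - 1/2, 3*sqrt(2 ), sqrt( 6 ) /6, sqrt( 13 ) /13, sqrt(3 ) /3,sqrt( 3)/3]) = [ - 5*sqrt (13 ), - 5.34, - 1/2, sqrt(2)/6, sqrt( 15 )/15, sqrt( 13 ) /13, sqrt(13 )/13, sqrt( 6)/6,sqrt(3)/3, sqrt( 3 ) /3,pi,sqrt( 17 ), 3*sqrt(2), 5.27,8 ] 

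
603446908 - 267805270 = 335641638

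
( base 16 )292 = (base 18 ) 20a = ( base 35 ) IS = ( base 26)p8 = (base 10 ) 658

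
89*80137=7132193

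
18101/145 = 18101/145 = 124.83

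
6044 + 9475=15519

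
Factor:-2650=-2^1 * 5^2*53^1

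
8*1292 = 10336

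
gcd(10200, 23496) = 24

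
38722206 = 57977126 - 19254920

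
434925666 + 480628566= 915554232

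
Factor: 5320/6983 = 2^3*5^1*7^1*19^1 *6983^( - 1)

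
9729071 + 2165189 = 11894260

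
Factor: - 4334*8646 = - 2^2*3^1*11^2*131^1 * 197^1 = - 37471764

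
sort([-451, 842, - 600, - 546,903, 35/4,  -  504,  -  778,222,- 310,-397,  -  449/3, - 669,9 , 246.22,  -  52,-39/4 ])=[-778, - 669,-600, - 546, -504,- 451, - 397,-310, - 449/3 ,-52 , - 39/4, 35/4, 9 , 222,246.22, 842,903 ]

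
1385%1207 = 178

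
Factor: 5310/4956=2^( - 1)*3^1 * 5^1*7^( - 1) = 15/14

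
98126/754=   49063/377  =  130.14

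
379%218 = 161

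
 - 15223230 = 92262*( - 165 ) 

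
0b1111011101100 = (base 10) 7916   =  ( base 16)1EEC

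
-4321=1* ( - 4321)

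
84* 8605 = 722820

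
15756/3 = 5252 = 5252.00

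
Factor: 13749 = 3^1*4583^1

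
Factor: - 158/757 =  - 2^1*79^1 *757^(-1)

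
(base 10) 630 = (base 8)1166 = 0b1001110110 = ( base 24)126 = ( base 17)231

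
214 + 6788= 7002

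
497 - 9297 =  - 8800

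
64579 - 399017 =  - 334438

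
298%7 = 4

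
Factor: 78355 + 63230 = 141585 = 3^1*5^1 * 9439^1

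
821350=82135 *10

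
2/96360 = 1/48180=0.00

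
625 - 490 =135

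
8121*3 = 24363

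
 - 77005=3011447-3088452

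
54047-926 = 53121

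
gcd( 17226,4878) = 18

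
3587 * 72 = 258264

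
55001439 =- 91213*(  -  603 )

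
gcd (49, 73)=1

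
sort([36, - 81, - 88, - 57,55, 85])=[ - 88 , - 81, - 57 , 36,55,85] 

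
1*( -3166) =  - 3166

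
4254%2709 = 1545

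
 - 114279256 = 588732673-703011929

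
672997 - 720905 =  - 47908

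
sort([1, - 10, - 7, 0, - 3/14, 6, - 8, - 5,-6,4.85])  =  [- 10, - 8 , - 7,-6,- 5,-3/14,0 , 1, 4.85,  6 ]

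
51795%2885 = 2750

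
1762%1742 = 20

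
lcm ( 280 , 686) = 13720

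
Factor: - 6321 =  - 3^1*7^2*43^1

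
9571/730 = 9571/730 = 13.11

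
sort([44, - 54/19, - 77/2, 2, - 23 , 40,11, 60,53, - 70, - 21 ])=[ - 70, - 77/2,-23 , - 21, - 54/19,2 , 11, 40,44 , 53, 60 ]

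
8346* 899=7503054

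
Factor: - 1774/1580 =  - 887/790 = - 2^( - 1)*5^( - 1 )*79^( -1 )*887^1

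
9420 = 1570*6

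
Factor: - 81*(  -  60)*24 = 116640 = 2^5*3^6*5^1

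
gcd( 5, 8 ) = 1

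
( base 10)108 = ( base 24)4c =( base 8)154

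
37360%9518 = 8806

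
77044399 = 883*87253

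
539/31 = 539/31 = 17.39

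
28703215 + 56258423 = 84961638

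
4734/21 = 225 + 3/7=225.43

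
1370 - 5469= - 4099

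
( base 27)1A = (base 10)37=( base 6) 101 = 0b100101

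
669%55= 9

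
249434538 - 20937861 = 228496677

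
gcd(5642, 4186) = 182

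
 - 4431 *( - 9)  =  39879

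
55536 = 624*89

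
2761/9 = 306 + 7/9 = 306.78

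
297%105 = 87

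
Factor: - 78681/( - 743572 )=2^( - 2) *3^1*26227^1*185893^( - 1)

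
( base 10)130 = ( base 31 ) 46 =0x82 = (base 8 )202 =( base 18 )74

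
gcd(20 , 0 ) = 20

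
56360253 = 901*62553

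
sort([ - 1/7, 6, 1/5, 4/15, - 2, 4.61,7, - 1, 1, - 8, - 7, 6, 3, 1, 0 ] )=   [ - 8, - 7, - 2, - 1,  -  1/7,0, 1/5, 4/15, 1, 1 , 3,4.61, 6, 6, 7]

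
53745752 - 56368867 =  - 2623115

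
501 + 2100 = 2601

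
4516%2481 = 2035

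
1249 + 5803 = 7052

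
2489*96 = 238944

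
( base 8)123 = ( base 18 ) 4b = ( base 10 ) 83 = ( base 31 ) 2L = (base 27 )32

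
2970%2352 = 618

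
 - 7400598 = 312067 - 7712665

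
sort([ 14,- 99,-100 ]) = [ - 100,- 99,  14] 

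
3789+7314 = 11103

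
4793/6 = 4793/6=798.83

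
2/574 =1/287 = 0.00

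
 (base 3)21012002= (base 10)5240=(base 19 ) e9f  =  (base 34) 4I4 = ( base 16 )1478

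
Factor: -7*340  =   - 2^2*5^1*7^1*17^1 = -2380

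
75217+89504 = 164721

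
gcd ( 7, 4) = 1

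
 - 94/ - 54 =1 + 20/27   =  1.74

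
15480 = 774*20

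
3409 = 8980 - 5571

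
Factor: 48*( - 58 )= -2^5*3^1*29^1 = - 2784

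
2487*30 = 74610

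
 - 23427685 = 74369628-97797313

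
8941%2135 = 401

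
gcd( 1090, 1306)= 2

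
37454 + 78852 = 116306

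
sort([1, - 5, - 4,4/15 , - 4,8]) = [ - 5,-4, - 4, 4/15,1,8] 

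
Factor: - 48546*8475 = -2^1*3^4*5^2*29^1*31^1*113^1  =  - 411427350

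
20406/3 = 6802 = 6802.00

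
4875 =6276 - 1401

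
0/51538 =0 = 0.00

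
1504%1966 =1504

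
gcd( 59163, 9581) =13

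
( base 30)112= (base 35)qm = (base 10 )932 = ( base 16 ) 3a4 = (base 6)4152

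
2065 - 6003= - 3938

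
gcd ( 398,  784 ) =2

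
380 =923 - 543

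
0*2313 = 0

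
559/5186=559/5186 = 0.11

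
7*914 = 6398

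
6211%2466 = 1279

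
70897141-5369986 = 65527155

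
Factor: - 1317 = - 3^1 * 439^1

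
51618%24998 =1622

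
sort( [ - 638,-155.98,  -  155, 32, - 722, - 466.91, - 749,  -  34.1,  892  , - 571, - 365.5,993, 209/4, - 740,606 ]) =[ - 749, - 740, - 722, - 638, - 571, - 466.91, - 365.5, - 155.98, - 155, - 34.1,32,209/4,606, 892, 993]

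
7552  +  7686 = 15238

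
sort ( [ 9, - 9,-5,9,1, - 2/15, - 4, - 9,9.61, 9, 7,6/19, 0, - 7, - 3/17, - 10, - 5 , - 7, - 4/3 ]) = [ - 10, - 9, - 9 , - 7, - 7, - 5 , - 5, - 4, - 4/3, - 3/17 , - 2/15, 0,  6/19,1, 7,9 , 9 , 9 , 9.61 ]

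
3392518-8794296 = - 5401778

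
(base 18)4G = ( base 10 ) 88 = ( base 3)10021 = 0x58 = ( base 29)31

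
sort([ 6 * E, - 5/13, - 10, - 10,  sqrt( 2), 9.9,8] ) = [ - 10, - 10, - 5/13, sqrt(2 ), 8,9.9,6*E ] 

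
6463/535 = 6463/535 = 12.08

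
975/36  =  27+1/12=27.08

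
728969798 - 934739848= - 205770050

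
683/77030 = 683/77030 = 0.01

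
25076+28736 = 53812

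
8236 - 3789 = 4447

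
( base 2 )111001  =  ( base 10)57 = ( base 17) 36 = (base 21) 2f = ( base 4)321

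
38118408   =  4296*8873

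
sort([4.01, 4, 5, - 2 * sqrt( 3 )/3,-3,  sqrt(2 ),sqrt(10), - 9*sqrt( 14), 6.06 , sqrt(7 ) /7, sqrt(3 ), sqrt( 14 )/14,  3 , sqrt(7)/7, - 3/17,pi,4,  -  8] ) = [ - 9*sqrt( 14 ), - 8, - 3,-2*sqrt(3 )/3, - 3/17, sqrt(14)/14, sqrt(7 )/7,sqrt ( 7) /7,  sqrt(2), sqrt (3 ), 3, pi, sqrt( 10 ), 4, 4, 4.01, 5,  6.06 ]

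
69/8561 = 69/8561  =  0.01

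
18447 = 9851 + 8596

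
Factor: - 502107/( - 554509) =3^1 * 29^(- 1)*31^1*5399^1 * 19121^( - 1 )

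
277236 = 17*16308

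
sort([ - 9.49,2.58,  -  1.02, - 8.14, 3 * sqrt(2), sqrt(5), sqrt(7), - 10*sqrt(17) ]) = [ - 10*sqrt( 17), - 9.49, - 8.14 , - 1.02, sqrt( 5),2.58,sqrt(7),  3*sqrt(2 )]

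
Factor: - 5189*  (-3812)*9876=2^4*3^1*823^1*953^1*5189^1 = 195351901968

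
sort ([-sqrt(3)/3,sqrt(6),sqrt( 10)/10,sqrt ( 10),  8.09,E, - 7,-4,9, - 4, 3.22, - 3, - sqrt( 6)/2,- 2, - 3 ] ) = [ - 7,-4, - 4, - 3, - 3, - 2,-sqrt( 6) /2, - sqrt(3 ) /3 , sqrt( 10 )/10,sqrt( 6) , E,sqrt(10),3.22, 8.09,9]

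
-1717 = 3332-5049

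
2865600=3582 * 800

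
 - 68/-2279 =68/2279 = 0.03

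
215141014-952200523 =-737059509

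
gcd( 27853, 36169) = 7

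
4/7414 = 2/3707= 0.00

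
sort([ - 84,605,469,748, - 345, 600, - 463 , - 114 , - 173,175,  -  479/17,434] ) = [  -  463, - 345,-173, - 114, - 84 , - 479/17,  175,434,469, 600,605,  748 ] 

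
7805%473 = 237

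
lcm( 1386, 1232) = 11088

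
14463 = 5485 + 8978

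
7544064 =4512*1672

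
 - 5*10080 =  - 50400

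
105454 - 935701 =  - 830247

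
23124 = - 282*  ( - 82)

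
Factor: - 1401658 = -2^1 * 61^1 * 11489^1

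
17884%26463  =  17884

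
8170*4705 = 38439850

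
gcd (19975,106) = 1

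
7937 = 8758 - 821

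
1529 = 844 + 685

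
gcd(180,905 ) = 5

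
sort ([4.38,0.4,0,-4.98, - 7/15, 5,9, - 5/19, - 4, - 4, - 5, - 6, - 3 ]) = [ - 6, - 5 , - 4.98 , - 4, -4,-3, - 7/15, - 5/19, 0,0.4, 4.38, 5, 9]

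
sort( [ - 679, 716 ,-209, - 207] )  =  [ - 679 , - 209, - 207, 716 ] 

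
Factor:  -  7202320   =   - 2^4 * 5^1*197^1*457^1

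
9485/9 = 1053 + 8/9 = 1053.89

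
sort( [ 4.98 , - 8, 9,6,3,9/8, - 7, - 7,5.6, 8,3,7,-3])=[ - 8, - 7, - 7, - 3,9/8, 3,3, 4.98, 5.6,6,7,8, 9]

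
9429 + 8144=17573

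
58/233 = 58/233= 0.25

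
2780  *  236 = 656080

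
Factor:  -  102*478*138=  - 6728328 =- 2^3*3^2*17^1*23^1*239^1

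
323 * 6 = 1938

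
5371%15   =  1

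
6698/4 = 1674 + 1/2=1674.50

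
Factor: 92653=11^1*8423^1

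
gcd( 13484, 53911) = 1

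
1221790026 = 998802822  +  222987204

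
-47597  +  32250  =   - 15347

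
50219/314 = 50219/314 = 159.93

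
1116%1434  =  1116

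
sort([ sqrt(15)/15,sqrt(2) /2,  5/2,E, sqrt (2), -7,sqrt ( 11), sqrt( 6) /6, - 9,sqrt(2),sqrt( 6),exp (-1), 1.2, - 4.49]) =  [ - 9, - 7, - 4.49,  sqrt(15)/15  ,  exp( - 1 ), sqrt( 6 ) /6  ,  sqrt(2) /2, 1.2, sqrt( 2),sqrt( 2),sqrt( 6), 5/2,  E,  sqrt( 11) ]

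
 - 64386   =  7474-71860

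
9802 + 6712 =16514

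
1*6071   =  6071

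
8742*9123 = 79753266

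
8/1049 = 8/1049 = 0.01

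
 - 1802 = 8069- 9871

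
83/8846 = 83/8846=0.01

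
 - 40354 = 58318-98672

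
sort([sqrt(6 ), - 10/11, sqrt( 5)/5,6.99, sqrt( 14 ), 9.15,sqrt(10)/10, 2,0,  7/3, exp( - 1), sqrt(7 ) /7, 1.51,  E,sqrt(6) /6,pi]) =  [- 10/11,0,  sqrt(10 ) /10, exp(-1), sqrt(7 )/7 , sqrt(6 )/6, sqrt( 5 )/5, 1.51,2,7/3, sqrt(6),E, pi , sqrt(14),6.99,9.15] 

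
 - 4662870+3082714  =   - 1580156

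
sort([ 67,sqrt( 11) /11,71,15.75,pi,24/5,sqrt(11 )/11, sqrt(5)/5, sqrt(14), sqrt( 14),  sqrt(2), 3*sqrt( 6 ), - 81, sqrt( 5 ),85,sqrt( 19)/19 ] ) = [ - 81, sqrt(19)/19, sqrt( 11)/11,  sqrt( 11 ) /11, sqrt( 5)/5, sqrt(2), sqrt( 5), pi,  sqrt( 14), sqrt( 14), 24/5,  3*sqrt( 6) , 15.75,67 , 71, 85 ]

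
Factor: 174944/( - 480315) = - 224/615 = -2^5*3^ (  -  1)*5^( - 1)*7^1*41^(-1 )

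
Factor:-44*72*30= - 95040 = - 2^6 * 3^3*5^1*11^1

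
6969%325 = 144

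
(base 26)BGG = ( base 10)7868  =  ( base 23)ek2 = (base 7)31640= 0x1ebc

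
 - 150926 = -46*3281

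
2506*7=17542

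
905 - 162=743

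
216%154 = 62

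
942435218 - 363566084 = 578869134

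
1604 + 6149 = 7753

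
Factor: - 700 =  - 2^2*5^2*7^1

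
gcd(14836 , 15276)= 4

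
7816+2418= 10234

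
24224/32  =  757 =757.00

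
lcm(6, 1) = 6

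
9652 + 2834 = 12486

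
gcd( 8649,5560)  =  1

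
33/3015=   11/1005 = 0.01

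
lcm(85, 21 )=1785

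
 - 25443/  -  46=553+5/46 = 553.11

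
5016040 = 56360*89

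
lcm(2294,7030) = 217930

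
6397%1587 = 49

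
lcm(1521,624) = 24336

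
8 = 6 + 2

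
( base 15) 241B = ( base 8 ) 16774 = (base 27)ae8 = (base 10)7676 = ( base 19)1250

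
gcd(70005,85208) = 1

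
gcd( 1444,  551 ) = 19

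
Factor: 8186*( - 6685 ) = -2^1 * 5^1 * 7^1*191^1*4093^1= -54723410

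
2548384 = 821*3104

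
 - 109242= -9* 12138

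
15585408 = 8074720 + 7510688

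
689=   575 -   -  114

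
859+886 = 1745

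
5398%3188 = 2210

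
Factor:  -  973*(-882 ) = 2^1*3^2 * 7^3*139^1 = 858186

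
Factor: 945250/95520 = 475/48 = 2^( - 4)*3^ ( - 1 )*5^2*19^1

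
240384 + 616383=856767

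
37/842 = 37/842= 0.04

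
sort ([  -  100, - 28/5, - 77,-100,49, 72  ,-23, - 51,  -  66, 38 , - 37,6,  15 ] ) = [ - 100, - 100, - 77, - 66,-51, -37, - 23, -28/5, 6, 15,  38, 49, 72]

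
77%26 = 25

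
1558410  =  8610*181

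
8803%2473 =1384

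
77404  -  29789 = 47615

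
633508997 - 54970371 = 578538626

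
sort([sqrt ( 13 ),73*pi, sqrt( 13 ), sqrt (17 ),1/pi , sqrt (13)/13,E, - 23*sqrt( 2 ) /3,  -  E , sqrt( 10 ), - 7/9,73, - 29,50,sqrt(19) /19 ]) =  [ - 29,-23* sqrt( 2)/3,  -  E, - 7/9,sqrt (19 ) /19,sqrt( 13)/13,1/pi,E,  sqrt (10 ),sqrt(13 ),sqrt( 13)  ,  sqrt( 17 ),50,73, 73*pi]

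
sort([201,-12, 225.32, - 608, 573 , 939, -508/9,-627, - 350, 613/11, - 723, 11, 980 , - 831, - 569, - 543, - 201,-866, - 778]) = [ - 866, - 831, - 778, - 723, - 627, - 608, - 569,-543, - 350, - 201,-508/9, - 12,  11, 613/11, 201, 225.32 , 573,939, 980 ]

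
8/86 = 4/43=0.09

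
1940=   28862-26922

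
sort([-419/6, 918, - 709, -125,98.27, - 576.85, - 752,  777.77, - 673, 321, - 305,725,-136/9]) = [-752, - 709, - 673,-576.85, -305,  -  125, - 419/6,-136/9, 98.27,321,  725,777.77,918 ] 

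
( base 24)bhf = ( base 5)204014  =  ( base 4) 1221213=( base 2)1101001100111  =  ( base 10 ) 6759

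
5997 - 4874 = 1123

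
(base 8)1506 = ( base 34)om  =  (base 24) 1am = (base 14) 43C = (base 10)838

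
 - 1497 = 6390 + -7887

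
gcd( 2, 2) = 2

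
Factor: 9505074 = 2^1*3^1*17^1*93187^1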